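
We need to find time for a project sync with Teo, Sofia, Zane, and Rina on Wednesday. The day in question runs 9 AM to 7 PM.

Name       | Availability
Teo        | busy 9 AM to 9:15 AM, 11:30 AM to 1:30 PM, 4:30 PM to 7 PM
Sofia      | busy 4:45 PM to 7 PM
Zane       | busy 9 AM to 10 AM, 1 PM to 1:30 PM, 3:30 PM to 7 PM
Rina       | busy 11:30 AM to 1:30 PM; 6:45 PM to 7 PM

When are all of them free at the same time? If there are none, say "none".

10:00-11:30, 13:30-15:30

Teo free: 09:15-11:30, 13:30-16:30 (invert busy blocks within the working day).
Sofia free: 09:00-16:45 (invert busy blocks within the working day).
Zane free: 10:00-13:00, 13:30-15:30 (invert busy blocks within the working day).
Rina free: 09:00-11:30, 13:30-18:45 (invert busy blocks within the working day).
Teo ∩ Sofia: 09:15-11:30, 13:30-16:30.
Teo ∩ Sofia ∩ Zane: 10:00-11:30, 13:30-15:30.
Teo ∩ Sofia ∩ Zane ∩ Rina: 10:00-11:30, 13:30-15:30.
So the common availability across everyone is 10:00-11:30, 13:30-15:30.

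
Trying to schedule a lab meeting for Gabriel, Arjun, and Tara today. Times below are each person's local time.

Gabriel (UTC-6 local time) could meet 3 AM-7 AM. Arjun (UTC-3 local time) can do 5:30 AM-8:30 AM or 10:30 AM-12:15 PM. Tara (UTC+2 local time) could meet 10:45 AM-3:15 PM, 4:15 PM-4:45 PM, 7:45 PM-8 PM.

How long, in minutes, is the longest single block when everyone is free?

Gabriel in UTC: 09:00-13:00 (add 6h to convert from UTC-6).
Arjun in UTC: 08:30-11:30, 13:30-15:15 (add 3h to convert from UTC-3).
Tara in UTC: 08:45-13:15, 14:15-14:45, 17:45-18:00 (subtract 2h to convert from UTC+2).
Gabriel ∩ Arjun: 09:00-11:30.
Gabriel ∩ Arjun ∩ Tara: 09:00-11:30.
Those are the intersection windows.
The longest is 09:00-11:30 at 150 minutes.

150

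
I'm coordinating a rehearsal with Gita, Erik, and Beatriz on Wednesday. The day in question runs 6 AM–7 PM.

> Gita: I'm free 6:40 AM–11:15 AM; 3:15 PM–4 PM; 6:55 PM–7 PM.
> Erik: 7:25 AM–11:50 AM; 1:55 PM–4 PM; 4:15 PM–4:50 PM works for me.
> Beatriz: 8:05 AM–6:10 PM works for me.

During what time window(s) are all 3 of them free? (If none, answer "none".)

Gita ∩ Erik: 07:25-11:15, 15:15-16:00.
Gita ∩ Erik ∩ Beatriz: 08:05-11:15, 15:15-16:00.
So the common availability across everyone is 08:05-11:15, 15:15-16:00.

08:05-11:15, 15:15-16:00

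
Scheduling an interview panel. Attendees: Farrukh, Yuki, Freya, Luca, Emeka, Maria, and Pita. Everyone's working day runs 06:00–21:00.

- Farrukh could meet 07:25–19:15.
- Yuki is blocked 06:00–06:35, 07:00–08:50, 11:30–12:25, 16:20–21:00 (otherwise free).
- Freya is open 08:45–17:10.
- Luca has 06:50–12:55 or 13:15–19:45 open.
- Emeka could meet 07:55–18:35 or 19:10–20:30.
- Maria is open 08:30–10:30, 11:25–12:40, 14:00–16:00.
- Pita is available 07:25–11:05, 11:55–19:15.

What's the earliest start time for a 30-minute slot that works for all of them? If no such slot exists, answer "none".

Farrukh free: 07:25-19:15.
Yuki free: 06:35-07:00, 08:50-11:30, 12:25-16:20 (invert busy blocks within the working day).
Freya free: 08:45-17:10.
Luca free: 06:50-12:55, 13:15-19:45.
Emeka free: 07:55-18:35, 19:10-20:30.
Maria free: 08:30-10:30, 11:25-12:40, 14:00-16:00.
Pita free: 07:25-11:05, 11:55-19:15.
Farrukh ∩ Yuki: 08:50-11:30, 12:25-16:20.
Farrukh ∩ Yuki ∩ Freya: 08:50-11:30, 12:25-16:20.
Farrukh ∩ Yuki ∩ Freya ∩ Luca: 08:50-11:30, 12:25-12:55, 13:15-16:20.
Farrukh ∩ Yuki ∩ Freya ∩ Luca ∩ Emeka: 08:50-11:30, 12:25-12:55, 13:15-16:20.
Farrukh ∩ Yuki ∩ Freya ∩ Luca ∩ Emeka ∩ Maria: 08:50-10:30, 11:25-11:30, 12:25-12:40, 14:00-16:00.
Farrukh ∩ Yuki ∩ Freya ∩ Luca ∩ Emeka ∩ Maria ∩ Pita: 08:50-10:30, 12:25-12:40, 14:00-16:00.
The first common window of at least 30 minutes is 08:50-10:30, so the earliest start is 08:50.

08:50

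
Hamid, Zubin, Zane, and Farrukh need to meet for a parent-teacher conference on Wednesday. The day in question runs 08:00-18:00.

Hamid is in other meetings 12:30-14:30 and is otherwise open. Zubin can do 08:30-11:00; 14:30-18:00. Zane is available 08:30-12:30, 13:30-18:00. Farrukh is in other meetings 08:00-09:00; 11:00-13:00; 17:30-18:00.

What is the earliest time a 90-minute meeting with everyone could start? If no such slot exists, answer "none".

Hamid free: 08:00-12:30, 14:30-18:00 (invert busy blocks within the working day).
Zubin free: 08:30-11:00, 14:30-18:00.
Zane free: 08:30-12:30, 13:30-18:00.
Farrukh free: 09:00-11:00, 13:00-17:30 (invert busy blocks within the working day).
Hamid ∩ Zubin: 08:30-11:00, 14:30-18:00.
Hamid ∩ Zubin ∩ Zane: 08:30-11:00, 14:30-18:00.
Hamid ∩ Zubin ∩ Zane ∩ Farrukh: 09:00-11:00, 14:30-17:30.
So the common availability across everyone is 09:00-11:00, 14:30-17:30.
The first common window of at least 90 minutes is 09:00-11:00, so the earliest start is 09:00.

09:00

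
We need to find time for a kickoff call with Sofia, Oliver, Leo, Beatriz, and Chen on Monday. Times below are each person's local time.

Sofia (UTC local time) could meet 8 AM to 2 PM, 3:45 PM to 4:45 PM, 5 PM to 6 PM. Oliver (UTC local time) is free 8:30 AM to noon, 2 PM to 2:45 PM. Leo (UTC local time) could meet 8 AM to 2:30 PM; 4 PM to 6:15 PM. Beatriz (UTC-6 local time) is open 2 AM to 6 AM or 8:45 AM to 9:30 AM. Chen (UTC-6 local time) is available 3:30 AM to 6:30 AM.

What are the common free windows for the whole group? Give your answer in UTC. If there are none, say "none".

09:30-12:00

Sofia in UTC: 08:00-14:00, 15:45-16:45, 17:00-18:00.
Oliver in UTC: 08:30-12:00, 14:00-14:45.
Leo in UTC: 08:00-14:30, 16:00-18:15.
Beatriz in UTC: 08:00-12:00, 14:45-15:30 (add 6h to convert from UTC-6).
Chen in UTC: 09:30-12:30 (add 6h to convert from UTC-6).
Sofia ∩ Oliver: 08:30-12:00.
Sofia ∩ Oliver ∩ Leo: 08:30-12:00.
Sofia ∩ Oliver ∩ Leo ∩ Beatriz: 08:30-12:00.
Sofia ∩ Oliver ∩ Leo ∩ Beatriz ∩ Chen: 09:30-12:00.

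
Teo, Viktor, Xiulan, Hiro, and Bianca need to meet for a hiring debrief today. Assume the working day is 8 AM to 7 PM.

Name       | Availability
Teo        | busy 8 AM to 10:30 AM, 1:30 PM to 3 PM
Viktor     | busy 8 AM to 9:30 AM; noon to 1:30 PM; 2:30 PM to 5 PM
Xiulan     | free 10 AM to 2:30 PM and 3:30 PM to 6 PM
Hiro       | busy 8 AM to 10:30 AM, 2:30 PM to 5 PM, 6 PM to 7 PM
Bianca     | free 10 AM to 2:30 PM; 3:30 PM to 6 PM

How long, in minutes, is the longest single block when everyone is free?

90

Teo free: 10:30-13:30, 15:00-19:00 (invert busy blocks within the working day).
Viktor free: 09:30-12:00, 13:30-14:30, 17:00-19:00 (invert busy blocks within the working day).
Xiulan free: 10:00-14:30, 15:30-18:00.
Hiro free: 10:30-14:30, 17:00-18:00 (invert busy blocks within the working day).
Bianca free: 10:00-14:30, 15:30-18:00.
Teo ∩ Viktor: 10:30-12:00, 17:00-19:00.
Teo ∩ Viktor ∩ Xiulan: 10:30-12:00, 17:00-18:00.
Teo ∩ Viktor ∩ Xiulan ∩ Hiro: 10:30-12:00, 17:00-18:00.
Teo ∩ Viktor ∩ Xiulan ∩ Hiro ∩ Bianca: 10:30-12:00, 17:00-18:00.
The longest is 10:30-12:00 at 90 minutes.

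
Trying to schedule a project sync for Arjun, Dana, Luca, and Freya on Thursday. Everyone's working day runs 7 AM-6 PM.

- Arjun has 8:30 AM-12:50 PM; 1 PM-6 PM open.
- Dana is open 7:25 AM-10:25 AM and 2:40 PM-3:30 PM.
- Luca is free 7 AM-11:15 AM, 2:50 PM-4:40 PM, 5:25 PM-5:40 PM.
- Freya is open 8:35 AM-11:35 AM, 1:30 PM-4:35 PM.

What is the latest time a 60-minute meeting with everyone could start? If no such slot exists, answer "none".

09:25

Arjun ∩ Dana: 08:30-10:25, 14:40-15:30.
Arjun ∩ Dana ∩ Luca: 08:30-10:25, 14:50-15:30.
Arjun ∩ Dana ∩ Luca ∩ Freya: 08:35-10:25, 14:50-15:30.
So the common availability across everyone is 08:35-10:25, 14:50-15:30.
The last common window of at least 60 minutes is 08:35-10:25; a 60-minute meeting can start as late as 09:25 and still end by 10:25.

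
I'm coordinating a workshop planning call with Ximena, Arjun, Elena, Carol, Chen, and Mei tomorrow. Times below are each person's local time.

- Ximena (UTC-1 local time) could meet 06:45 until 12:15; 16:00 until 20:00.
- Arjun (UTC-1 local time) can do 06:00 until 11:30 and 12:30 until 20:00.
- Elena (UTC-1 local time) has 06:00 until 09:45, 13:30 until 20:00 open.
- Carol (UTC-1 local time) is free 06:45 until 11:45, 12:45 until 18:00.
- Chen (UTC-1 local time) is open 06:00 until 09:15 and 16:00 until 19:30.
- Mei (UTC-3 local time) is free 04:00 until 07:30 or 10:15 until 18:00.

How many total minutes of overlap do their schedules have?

270

Ximena in UTC: 07:45-13:15, 17:00-21:00 (add 1h to convert from UTC-1).
Arjun in UTC: 07:00-12:30, 13:30-21:00 (add 1h to convert from UTC-1).
Elena in UTC: 07:00-10:45, 14:30-21:00 (add 1h to convert from UTC-1).
Carol in UTC: 07:45-12:45, 13:45-19:00 (add 1h to convert from UTC-1).
Chen in UTC: 07:00-10:15, 17:00-20:30 (add 1h to convert from UTC-1).
Mei in UTC: 07:00-10:30, 13:15-21:00 (add 3h to convert from UTC-3).
Ximena ∩ Arjun: 07:45-12:30, 17:00-21:00.
Ximena ∩ Arjun ∩ Elena: 07:45-10:45, 17:00-21:00.
Ximena ∩ Arjun ∩ Elena ∩ Carol: 07:45-10:45, 17:00-19:00.
Ximena ∩ Arjun ∩ Elena ∩ Carol ∩ Chen: 07:45-10:15, 17:00-19:00.
Ximena ∩ Arjun ∩ Elena ∩ Carol ∩ Chen ∩ Mei: 07:45-10:15, 17:00-19:00.
Those are the intersection windows.
Summing the common windows: 150 + 120 = 270 minutes.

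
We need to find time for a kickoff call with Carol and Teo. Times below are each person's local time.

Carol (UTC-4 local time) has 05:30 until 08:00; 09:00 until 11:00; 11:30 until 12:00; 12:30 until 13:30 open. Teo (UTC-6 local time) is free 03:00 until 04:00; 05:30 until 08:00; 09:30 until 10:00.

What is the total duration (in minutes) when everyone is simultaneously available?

Carol in UTC: 09:30-12:00, 13:00-15:00, 15:30-16:00, 16:30-17:30 (add 4h to convert from UTC-4).
Teo in UTC: 09:00-10:00, 11:30-14:00, 15:30-16:00 (add 6h to convert from UTC-6).
Carol ∩ Teo: 09:30-10:00, 11:30-12:00, 13:00-14:00, 15:30-16:00.
So the common availability across everyone is 09:30-10:00, 11:30-12:00, 13:00-14:00, 15:30-16:00.
Summing the common windows: 30 + 30 + 60 + 30 = 150 minutes.

150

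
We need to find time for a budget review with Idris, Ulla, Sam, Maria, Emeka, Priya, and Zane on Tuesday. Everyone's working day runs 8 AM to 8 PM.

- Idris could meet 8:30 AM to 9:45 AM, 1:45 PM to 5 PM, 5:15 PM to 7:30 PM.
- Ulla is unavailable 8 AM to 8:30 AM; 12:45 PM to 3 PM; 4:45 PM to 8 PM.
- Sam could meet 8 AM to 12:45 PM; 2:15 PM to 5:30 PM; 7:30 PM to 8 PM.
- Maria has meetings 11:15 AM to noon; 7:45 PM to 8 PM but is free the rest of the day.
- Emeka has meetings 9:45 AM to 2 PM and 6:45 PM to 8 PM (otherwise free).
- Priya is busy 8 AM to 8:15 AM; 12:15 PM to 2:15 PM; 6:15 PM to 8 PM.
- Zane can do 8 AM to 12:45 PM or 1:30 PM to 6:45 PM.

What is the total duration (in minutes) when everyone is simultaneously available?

Idris free: 08:30-09:45, 13:45-17:00, 17:15-19:30.
Ulla free: 08:30-12:45, 15:00-16:45 (invert busy blocks within the working day).
Sam free: 08:00-12:45, 14:15-17:30, 19:30-20:00.
Maria free: 08:00-11:15, 12:00-19:45 (invert busy blocks within the working day).
Emeka free: 08:00-09:45, 14:00-18:45 (invert busy blocks within the working day).
Priya free: 08:15-12:15, 14:15-18:15 (invert busy blocks within the working day).
Zane free: 08:00-12:45, 13:30-18:45.
Idris ∩ Ulla: 08:30-09:45, 15:00-16:45.
Idris ∩ Ulla ∩ Sam: 08:30-09:45, 15:00-16:45.
Idris ∩ Ulla ∩ Sam ∩ Maria: 08:30-09:45, 15:00-16:45.
Idris ∩ Ulla ∩ Sam ∩ Maria ∩ Emeka: 08:30-09:45, 15:00-16:45.
Idris ∩ Ulla ∩ Sam ∩ Maria ∩ Emeka ∩ Priya: 08:30-09:45, 15:00-16:45.
Idris ∩ Ulla ∩ Sam ∩ Maria ∩ Emeka ∩ Priya ∩ Zane: 08:30-09:45, 15:00-16:45.
So the common availability across everyone is 08:30-09:45, 15:00-16:45.
Summing the common windows: 75 + 105 = 180 minutes.

180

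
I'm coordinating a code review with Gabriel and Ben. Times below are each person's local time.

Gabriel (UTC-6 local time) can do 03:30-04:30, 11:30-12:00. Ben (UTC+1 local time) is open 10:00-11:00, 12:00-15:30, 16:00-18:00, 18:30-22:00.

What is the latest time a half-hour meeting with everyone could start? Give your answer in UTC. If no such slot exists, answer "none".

Gabriel in UTC: 09:30-10:30, 17:30-18:00 (add 6h to convert from UTC-6).
Ben in UTC: 09:00-10:00, 11:00-14:30, 15:00-17:00, 17:30-21:00 (subtract 1h to convert from UTC+1).
Gabriel ∩ Ben: 09:30-10:00, 17:30-18:00.
The last common window of at least 30 minutes is 17:30-18:00; a 30-minute meeting can start as late as 17:30 and still end by 18:00.

17:30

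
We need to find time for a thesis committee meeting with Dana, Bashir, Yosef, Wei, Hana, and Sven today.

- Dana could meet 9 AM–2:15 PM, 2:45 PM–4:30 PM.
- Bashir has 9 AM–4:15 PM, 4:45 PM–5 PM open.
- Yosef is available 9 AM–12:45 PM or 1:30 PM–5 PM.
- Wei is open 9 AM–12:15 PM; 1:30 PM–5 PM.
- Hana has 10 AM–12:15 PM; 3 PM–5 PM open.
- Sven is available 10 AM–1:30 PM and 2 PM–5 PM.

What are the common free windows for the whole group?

Dana ∩ Bashir: 09:00-14:15, 14:45-16:15.
Dana ∩ Bashir ∩ Yosef: 09:00-12:45, 13:30-14:15, 14:45-16:15.
Dana ∩ Bashir ∩ Yosef ∩ Wei: 09:00-12:15, 13:30-14:15, 14:45-16:15.
Dana ∩ Bashir ∩ Yosef ∩ Wei ∩ Hana: 10:00-12:15, 15:00-16:15.
Dana ∩ Bashir ∩ Yosef ∩ Wei ∩ Hana ∩ Sven: 10:00-12:15, 15:00-16:15.

10:00-12:15, 15:00-16:15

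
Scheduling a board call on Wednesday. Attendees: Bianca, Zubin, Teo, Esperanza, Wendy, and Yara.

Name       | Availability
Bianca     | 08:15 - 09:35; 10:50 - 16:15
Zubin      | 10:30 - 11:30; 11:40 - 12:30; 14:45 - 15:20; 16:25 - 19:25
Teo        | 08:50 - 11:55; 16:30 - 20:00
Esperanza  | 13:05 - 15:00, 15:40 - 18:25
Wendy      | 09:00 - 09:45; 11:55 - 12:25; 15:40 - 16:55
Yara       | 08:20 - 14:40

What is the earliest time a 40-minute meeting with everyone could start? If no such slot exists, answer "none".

none

Bianca ∩ Zubin: 10:50-11:30, 11:40-12:30, 14:45-15:20.
Bianca ∩ Zubin ∩ Teo: 10:50-11:30, 11:40-11:55.
Bianca ∩ Zubin ∩ Teo ∩ Esperanza: ∅.
Bianca ∩ Zubin ∩ Teo ∩ Esperanza ∩ Wendy: ∅.
Bianca ∩ Zubin ∩ Teo ∩ Esperanza ∩ Wendy ∩ Yara: ∅.
There is no time when everyone is free.
No common window is at least 40 minutes long.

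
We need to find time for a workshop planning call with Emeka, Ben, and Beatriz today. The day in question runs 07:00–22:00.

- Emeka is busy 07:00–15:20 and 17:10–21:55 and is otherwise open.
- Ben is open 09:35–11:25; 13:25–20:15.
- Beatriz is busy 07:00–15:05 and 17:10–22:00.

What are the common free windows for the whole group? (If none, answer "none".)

Emeka free: 15:20-17:10, 21:55-22:00 (invert busy blocks within the working day).
Ben free: 09:35-11:25, 13:25-20:15.
Beatriz free: 15:05-17:10 (invert busy blocks within the working day).
Emeka ∩ Ben: 15:20-17:10.
Emeka ∩ Ben ∩ Beatriz: 15:20-17:10.

15:20-17:10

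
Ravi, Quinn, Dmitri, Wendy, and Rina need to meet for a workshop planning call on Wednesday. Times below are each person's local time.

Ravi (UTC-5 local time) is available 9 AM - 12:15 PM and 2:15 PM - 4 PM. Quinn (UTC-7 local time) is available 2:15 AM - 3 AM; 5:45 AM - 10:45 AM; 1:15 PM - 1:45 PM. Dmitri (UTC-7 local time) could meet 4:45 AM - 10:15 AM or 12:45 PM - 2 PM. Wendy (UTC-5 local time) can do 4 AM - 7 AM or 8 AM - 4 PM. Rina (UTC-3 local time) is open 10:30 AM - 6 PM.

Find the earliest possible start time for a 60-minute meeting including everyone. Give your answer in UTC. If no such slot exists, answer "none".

Ravi in UTC: 14:00-17:15, 19:15-21:00 (add 5h to convert from UTC-5).
Quinn in UTC: 09:15-10:00, 12:45-17:45, 20:15-20:45 (add 7h to convert from UTC-7).
Dmitri in UTC: 11:45-17:15, 19:45-21:00 (add 7h to convert from UTC-7).
Wendy in UTC: 09:00-12:00, 13:00-21:00 (add 5h to convert from UTC-5).
Rina in UTC: 13:30-21:00 (add 3h to convert from UTC-3).
Ravi ∩ Quinn: 14:00-17:15, 20:15-20:45.
Ravi ∩ Quinn ∩ Dmitri: 14:00-17:15, 20:15-20:45.
Ravi ∩ Quinn ∩ Dmitri ∩ Wendy: 14:00-17:15, 20:15-20:45.
Ravi ∩ Quinn ∩ Dmitri ∩ Wendy ∩ Rina: 14:00-17:15, 20:15-20:45.
So the common availability across everyone is 14:00-17:15, 20:15-20:45.
The first common window of at least 60 minutes is 14:00-17:15, so the earliest start is 14:00.

14:00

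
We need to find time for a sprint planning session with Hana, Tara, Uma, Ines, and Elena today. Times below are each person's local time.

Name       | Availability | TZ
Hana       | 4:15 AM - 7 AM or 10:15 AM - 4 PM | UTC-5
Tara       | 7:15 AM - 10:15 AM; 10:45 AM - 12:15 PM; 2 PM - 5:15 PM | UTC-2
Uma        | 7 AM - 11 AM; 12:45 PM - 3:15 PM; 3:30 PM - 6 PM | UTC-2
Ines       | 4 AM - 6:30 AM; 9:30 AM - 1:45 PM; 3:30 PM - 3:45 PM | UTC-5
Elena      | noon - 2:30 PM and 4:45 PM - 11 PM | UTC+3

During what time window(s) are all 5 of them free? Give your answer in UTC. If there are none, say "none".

Hana in UTC: 09:15-12:00, 15:15-21:00 (add 5h to convert from UTC-5).
Tara in UTC: 09:15-12:15, 12:45-14:15, 16:00-19:15 (add 2h to convert from UTC-2).
Uma in UTC: 09:00-13:00, 14:45-17:15, 17:30-20:00 (add 2h to convert from UTC-2).
Ines in UTC: 09:00-11:30, 14:30-18:45, 20:30-20:45 (add 5h to convert from UTC-5).
Elena in UTC: 09:00-11:30, 13:45-20:00 (subtract 3h to convert from UTC+3).
Hana ∩ Tara: 09:15-12:00, 16:00-19:15.
Hana ∩ Tara ∩ Uma: 09:15-12:00, 16:00-17:15, 17:30-19:15.
Hana ∩ Tara ∩ Uma ∩ Ines: 09:15-11:30, 16:00-17:15, 17:30-18:45.
Hana ∩ Tara ∩ Uma ∩ Ines ∩ Elena: 09:15-11:30, 16:00-17:15, 17:30-18:45.

09:15-11:30, 16:00-17:15, 17:30-18:45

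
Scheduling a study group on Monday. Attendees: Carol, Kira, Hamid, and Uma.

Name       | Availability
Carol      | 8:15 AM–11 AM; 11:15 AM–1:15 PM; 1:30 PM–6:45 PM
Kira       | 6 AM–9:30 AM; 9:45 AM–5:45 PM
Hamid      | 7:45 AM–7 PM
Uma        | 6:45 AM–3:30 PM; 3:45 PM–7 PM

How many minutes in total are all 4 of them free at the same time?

510

Carol ∩ Kira: 08:15-09:30, 09:45-11:00, 11:15-13:15, 13:30-17:45.
Carol ∩ Kira ∩ Hamid: 08:15-09:30, 09:45-11:00, 11:15-13:15, 13:30-17:45.
Carol ∩ Kira ∩ Hamid ∩ Uma: 08:15-09:30, 09:45-11:00, 11:15-13:15, 13:30-15:30, 15:45-17:45.
So the common availability across everyone is 08:15-09:30, 09:45-11:00, 11:15-13:15, 13:30-15:30, 15:45-17:45.
Summing the common windows: 75 + 75 + 120 + 120 + 120 = 510 minutes.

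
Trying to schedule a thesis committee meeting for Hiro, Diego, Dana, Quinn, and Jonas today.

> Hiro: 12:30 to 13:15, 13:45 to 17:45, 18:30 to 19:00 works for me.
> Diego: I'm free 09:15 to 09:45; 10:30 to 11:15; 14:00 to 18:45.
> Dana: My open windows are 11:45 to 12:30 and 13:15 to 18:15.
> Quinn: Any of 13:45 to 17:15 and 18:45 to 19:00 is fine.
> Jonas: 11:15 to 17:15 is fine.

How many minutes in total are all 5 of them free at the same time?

195

Hiro ∩ Diego: 14:00-17:45, 18:30-18:45.
Hiro ∩ Diego ∩ Dana: 14:00-17:45.
Hiro ∩ Diego ∩ Dana ∩ Quinn: 14:00-17:15.
Hiro ∩ Diego ∩ Dana ∩ Quinn ∩ Jonas: 14:00-17:15.
That's a single block of 195 minutes.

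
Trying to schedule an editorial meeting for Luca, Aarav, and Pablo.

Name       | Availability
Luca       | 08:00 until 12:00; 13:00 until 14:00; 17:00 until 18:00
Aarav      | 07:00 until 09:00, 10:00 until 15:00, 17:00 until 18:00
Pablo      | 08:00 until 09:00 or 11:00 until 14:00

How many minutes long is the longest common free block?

60

Luca ∩ Aarav: 08:00-09:00, 10:00-12:00, 13:00-14:00, 17:00-18:00.
Luca ∩ Aarav ∩ Pablo: 08:00-09:00, 11:00-12:00, 13:00-14:00.
The longest is 08:00-09:00 at 60 minutes.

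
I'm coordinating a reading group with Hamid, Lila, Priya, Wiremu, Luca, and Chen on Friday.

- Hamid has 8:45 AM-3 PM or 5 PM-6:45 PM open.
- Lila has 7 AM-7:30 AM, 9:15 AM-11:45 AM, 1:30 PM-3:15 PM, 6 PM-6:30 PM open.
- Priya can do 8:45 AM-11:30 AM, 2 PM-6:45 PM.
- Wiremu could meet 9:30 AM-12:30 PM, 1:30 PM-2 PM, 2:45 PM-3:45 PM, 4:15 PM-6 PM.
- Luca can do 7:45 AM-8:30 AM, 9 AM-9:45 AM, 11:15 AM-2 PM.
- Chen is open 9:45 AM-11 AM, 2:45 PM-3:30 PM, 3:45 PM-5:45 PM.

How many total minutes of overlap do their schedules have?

Hamid ∩ Lila: 09:15-11:45, 13:30-15:00, 18:00-18:30.
Hamid ∩ Lila ∩ Priya: 09:15-11:30, 14:00-15:00, 18:00-18:30.
Hamid ∩ Lila ∩ Priya ∩ Wiremu: 09:30-11:30, 14:45-15:00.
Hamid ∩ Lila ∩ Priya ∩ Wiremu ∩ Luca: 09:30-09:45, 11:15-11:30.
Hamid ∩ Lila ∩ Priya ∩ Wiremu ∩ Luca ∩ Chen: ∅.
There is no time when everyone is free.
There is no common window, so the total is 0 minutes.

0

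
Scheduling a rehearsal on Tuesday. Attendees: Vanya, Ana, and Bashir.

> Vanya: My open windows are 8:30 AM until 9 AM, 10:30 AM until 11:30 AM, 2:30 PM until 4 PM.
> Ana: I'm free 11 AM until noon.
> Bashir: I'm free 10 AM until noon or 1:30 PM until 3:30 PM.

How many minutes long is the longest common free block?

Vanya ∩ Ana: 11:00-11:30.
Vanya ∩ Ana ∩ Bashir: 11:00-11:30.
Those are the intersection windows.
The longest is 11:00-11:30 at 30 minutes.

30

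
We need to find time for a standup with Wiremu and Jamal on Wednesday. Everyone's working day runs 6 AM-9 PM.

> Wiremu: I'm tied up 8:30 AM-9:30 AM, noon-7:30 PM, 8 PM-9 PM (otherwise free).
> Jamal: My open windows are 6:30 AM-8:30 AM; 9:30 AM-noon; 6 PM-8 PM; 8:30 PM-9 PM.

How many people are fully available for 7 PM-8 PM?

1

Wiremu free: 06:00-08:30, 09:30-12:00, 19:30-20:00 (invert busy blocks within the working day).
Jamal free: 06:30-08:30, 09:30-12:00, 18:00-20:00, 20:30-21:00.
Jamal can make the full 19:00-20:00 slot — that's 1.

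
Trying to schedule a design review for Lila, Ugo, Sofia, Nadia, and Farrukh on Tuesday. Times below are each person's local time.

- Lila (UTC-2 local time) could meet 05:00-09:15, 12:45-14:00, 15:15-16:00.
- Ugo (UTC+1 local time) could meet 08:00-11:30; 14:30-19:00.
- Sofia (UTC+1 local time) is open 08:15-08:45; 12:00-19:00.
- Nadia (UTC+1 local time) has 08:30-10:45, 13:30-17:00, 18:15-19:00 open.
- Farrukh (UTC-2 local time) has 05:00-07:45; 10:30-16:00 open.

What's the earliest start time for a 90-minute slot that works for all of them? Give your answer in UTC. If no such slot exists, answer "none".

Lila in UTC: 07:00-11:15, 14:45-16:00, 17:15-18:00 (add 2h to convert from UTC-2).
Ugo in UTC: 07:00-10:30, 13:30-18:00 (subtract 1h to convert from UTC+1).
Sofia in UTC: 07:15-07:45, 11:00-18:00 (subtract 1h to convert from UTC+1).
Nadia in UTC: 07:30-09:45, 12:30-16:00, 17:15-18:00 (subtract 1h to convert from UTC+1).
Farrukh in UTC: 07:00-09:45, 12:30-18:00 (add 2h to convert from UTC-2).
Lila ∩ Ugo: 07:00-10:30, 14:45-16:00, 17:15-18:00.
Lila ∩ Ugo ∩ Sofia: 07:15-07:45, 14:45-16:00, 17:15-18:00.
Lila ∩ Ugo ∩ Sofia ∩ Nadia: 07:30-07:45, 14:45-16:00, 17:15-18:00.
Lila ∩ Ugo ∩ Sofia ∩ Nadia ∩ Farrukh: 07:30-07:45, 14:45-16:00, 17:15-18:00.
No common window is at least 90 minutes long.

none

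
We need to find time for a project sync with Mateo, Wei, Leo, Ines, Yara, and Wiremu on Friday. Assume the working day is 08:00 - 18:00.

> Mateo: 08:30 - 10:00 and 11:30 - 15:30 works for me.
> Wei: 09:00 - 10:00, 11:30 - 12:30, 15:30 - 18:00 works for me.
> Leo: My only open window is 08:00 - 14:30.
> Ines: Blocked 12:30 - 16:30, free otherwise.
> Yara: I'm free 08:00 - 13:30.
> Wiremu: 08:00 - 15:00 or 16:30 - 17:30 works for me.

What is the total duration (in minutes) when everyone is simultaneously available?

120

Mateo free: 08:30-10:00, 11:30-15:30.
Wei free: 09:00-10:00, 11:30-12:30, 15:30-18:00.
Leo free: 08:00-14:30.
Ines free: 08:00-12:30, 16:30-18:00 (invert busy blocks within the working day).
Yara free: 08:00-13:30.
Wiremu free: 08:00-15:00, 16:30-17:30.
Mateo ∩ Wei: 09:00-10:00, 11:30-12:30.
Mateo ∩ Wei ∩ Leo: 09:00-10:00, 11:30-12:30.
Mateo ∩ Wei ∩ Leo ∩ Ines: 09:00-10:00, 11:30-12:30.
Mateo ∩ Wei ∩ Leo ∩ Ines ∩ Yara: 09:00-10:00, 11:30-12:30.
Mateo ∩ Wei ∩ Leo ∩ Ines ∩ Yara ∩ Wiremu: 09:00-10:00, 11:30-12:30.
Summing the common windows: 60 + 60 = 120 minutes.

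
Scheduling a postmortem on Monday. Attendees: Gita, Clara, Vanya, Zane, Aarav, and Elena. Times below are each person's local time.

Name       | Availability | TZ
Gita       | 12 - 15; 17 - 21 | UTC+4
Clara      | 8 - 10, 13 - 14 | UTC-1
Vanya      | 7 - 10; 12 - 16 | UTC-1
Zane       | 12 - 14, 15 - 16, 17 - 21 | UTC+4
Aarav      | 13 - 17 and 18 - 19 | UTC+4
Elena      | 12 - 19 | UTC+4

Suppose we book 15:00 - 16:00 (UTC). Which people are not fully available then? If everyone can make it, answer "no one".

Gita in UTC: 08:00-11:00, 13:00-17:00 (subtract 4h to convert from UTC+4).
Clara in UTC: 09:00-11:00, 14:00-15:00 (add 1h to convert from UTC-1).
Vanya in UTC: 08:00-11:00, 13:00-17:00 (add 1h to convert from UTC-1).
Zane in UTC: 08:00-10:00, 11:00-12:00, 13:00-17:00 (subtract 4h to convert from UTC+4).
Aarav in UTC: 09:00-13:00, 14:00-15:00 (subtract 4h to convert from UTC+4).
Elena in UTC: 08:00-15:00 (subtract 4h to convert from UTC+4).
Gita: free for 15:00-16:00. Clara: not fully free for 15:00-16:00. Vanya: free for 15:00-16:00. Zane: free for 15:00-16:00. Aarav: not fully free for 15:00-16:00. Elena: not fully free for 15:00-16:00.

Aarav, Clara, Elena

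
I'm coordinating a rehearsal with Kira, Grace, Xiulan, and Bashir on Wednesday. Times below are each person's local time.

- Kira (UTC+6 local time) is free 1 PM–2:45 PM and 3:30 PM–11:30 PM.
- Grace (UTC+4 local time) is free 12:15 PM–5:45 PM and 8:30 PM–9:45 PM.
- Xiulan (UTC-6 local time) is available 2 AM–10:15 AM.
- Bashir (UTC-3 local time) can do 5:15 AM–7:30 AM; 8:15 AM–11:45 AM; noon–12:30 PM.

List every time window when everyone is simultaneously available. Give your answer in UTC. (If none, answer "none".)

Kira in UTC: 07:00-08:45, 09:30-17:30 (subtract 6h to convert from UTC+6).
Grace in UTC: 08:15-13:45, 16:30-17:45 (subtract 4h to convert from UTC+4).
Xiulan in UTC: 08:00-16:15 (add 6h to convert from UTC-6).
Bashir in UTC: 08:15-10:30, 11:15-14:45, 15:00-15:30 (add 3h to convert from UTC-3).
Kira ∩ Grace: 08:15-08:45, 09:30-13:45, 16:30-17:30.
Kira ∩ Grace ∩ Xiulan: 08:15-08:45, 09:30-13:45.
Kira ∩ Grace ∩ Xiulan ∩ Bashir: 08:15-08:45, 09:30-10:30, 11:15-13:45.
So the common availability across everyone is 08:15-08:45, 09:30-10:30, 11:15-13:45.

08:15-08:45, 09:30-10:30, 11:15-13:45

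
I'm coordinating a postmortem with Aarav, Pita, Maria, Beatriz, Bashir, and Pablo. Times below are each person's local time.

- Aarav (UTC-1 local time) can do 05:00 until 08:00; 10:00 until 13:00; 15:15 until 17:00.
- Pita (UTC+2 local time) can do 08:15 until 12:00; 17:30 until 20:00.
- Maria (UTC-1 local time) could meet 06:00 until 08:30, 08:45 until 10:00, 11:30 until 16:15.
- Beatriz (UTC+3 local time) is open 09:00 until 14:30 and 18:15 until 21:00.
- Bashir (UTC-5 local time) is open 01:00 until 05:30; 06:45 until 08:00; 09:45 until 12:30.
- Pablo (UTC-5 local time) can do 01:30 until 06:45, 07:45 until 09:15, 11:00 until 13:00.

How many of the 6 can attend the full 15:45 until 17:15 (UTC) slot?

Aarav in UTC: 06:00-09:00, 11:00-14:00, 16:15-18:00 (add 1h to convert from UTC-1).
Pita in UTC: 06:15-10:00, 15:30-18:00 (subtract 2h to convert from UTC+2).
Maria in UTC: 07:00-09:30, 09:45-11:00, 12:30-17:15 (add 1h to convert from UTC-1).
Beatriz in UTC: 06:00-11:30, 15:15-18:00 (subtract 3h to convert from UTC+3).
Bashir in UTC: 06:00-10:30, 11:45-13:00, 14:45-17:30 (add 5h to convert from UTC-5).
Pablo in UTC: 06:30-11:45, 12:45-14:15, 16:00-18:00 (add 5h to convert from UTC-5).
Pita, Maria, Beatriz, and Bashir can make the full 15:45-17:15 slot — that's 4.

4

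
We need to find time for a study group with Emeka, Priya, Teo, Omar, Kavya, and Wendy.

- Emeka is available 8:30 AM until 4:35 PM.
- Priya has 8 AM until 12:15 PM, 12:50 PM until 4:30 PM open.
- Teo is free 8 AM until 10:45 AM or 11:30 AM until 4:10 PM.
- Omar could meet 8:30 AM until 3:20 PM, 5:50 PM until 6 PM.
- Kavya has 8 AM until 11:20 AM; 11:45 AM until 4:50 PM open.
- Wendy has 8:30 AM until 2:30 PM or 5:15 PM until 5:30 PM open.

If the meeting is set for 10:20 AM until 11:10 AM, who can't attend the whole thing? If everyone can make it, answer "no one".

Teo

Emeka: free for 10:20-11:10. Priya: free for 10:20-11:10. Teo: not fully free for 10:20-11:10. Omar: free for 10:20-11:10. Kavya: free for 10:20-11:10. Wendy: free for 10:20-11:10.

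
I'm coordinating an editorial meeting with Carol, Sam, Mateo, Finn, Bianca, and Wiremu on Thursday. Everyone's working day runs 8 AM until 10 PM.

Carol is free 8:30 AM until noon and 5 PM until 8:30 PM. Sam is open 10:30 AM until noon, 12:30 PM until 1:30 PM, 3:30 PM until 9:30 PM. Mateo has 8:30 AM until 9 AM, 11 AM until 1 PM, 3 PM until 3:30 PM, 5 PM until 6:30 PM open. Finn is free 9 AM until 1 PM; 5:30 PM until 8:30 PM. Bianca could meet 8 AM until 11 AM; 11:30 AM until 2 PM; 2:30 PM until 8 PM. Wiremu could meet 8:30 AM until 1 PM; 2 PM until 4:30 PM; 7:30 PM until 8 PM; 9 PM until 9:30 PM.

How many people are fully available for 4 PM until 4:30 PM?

Sam, Bianca, and Wiremu can make the full 16:00-16:30 slot — that's 3.

3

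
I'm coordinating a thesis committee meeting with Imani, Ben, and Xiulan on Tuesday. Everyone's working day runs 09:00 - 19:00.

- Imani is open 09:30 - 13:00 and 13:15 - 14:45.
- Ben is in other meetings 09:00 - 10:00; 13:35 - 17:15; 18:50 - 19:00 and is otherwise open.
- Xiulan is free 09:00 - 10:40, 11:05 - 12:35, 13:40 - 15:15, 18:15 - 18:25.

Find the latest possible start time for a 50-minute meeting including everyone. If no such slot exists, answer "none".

Imani free: 09:30-13:00, 13:15-14:45.
Ben free: 10:00-13:35, 17:15-18:50 (invert busy blocks within the working day).
Xiulan free: 09:00-10:40, 11:05-12:35, 13:40-15:15, 18:15-18:25.
Imani ∩ Ben: 10:00-13:00, 13:15-13:35.
Imani ∩ Ben ∩ Xiulan: 10:00-10:40, 11:05-12:35.
The last common window of at least 50 minutes is 11:05-12:35; a 50-minute meeting can start as late as 11:45 and still end by 12:35.

11:45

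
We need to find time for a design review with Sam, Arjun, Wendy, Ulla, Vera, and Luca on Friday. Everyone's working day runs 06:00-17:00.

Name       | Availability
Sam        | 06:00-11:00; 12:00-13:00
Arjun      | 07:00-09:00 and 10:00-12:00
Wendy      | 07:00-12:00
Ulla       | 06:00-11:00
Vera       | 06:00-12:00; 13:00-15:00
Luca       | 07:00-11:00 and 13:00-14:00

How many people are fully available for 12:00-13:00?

1

Sam can make the full 12:00-13:00 slot — that's 1.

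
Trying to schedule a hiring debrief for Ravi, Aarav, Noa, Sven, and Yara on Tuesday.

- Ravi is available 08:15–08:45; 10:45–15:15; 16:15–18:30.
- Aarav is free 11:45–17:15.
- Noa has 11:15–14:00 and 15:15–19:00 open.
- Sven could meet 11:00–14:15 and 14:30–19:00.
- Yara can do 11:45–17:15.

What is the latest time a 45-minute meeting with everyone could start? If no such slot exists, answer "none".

16:30

Ravi ∩ Aarav: 11:45-15:15, 16:15-17:15.
Ravi ∩ Aarav ∩ Noa: 11:45-14:00, 16:15-17:15.
Ravi ∩ Aarav ∩ Noa ∩ Sven: 11:45-14:00, 16:15-17:15.
Ravi ∩ Aarav ∩ Noa ∩ Sven ∩ Yara: 11:45-14:00, 16:15-17:15.
The last common window of at least 45 minutes is 16:15-17:15; a 45-minute meeting can start as late as 16:30 and still end by 17:15.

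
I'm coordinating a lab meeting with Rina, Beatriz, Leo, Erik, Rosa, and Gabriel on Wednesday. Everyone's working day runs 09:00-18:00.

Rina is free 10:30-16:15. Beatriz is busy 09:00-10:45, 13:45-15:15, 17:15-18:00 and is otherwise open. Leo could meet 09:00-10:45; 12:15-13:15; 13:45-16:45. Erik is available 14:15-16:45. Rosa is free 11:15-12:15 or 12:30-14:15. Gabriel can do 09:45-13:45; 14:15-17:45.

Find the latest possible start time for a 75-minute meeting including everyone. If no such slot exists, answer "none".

Rina free: 10:30-16:15.
Beatriz free: 10:45-13:45, 15:15-17:15 (invert busy blocks within the working day).
Leo free: 09:00-10:45, 12:15-13:15, 13:45-16:45.
Erik free: 14:15-16:45.
Rosa free: 11:15-12:15, 12:30-14:15.
Gabriel free: 09:45-13:45, 14:15-17:45.
Rina ∩ Beatriz: 10:45-13:45, 15:15-16:15.
Rina ∩ Beatriz ∩ Leo: 12:15-13:15, 15:15-16:15.
Rina ∩ Beatriz ∩ Leo ∩ Erik: 15:15-16:15.
Rina ∩ Beatriz ∩ Leo ∩ Erik ∩ Rosa: ∅.
Rina ∩ Beatriz ∩ Leo ∩ Erik ∩ Rosa ∩ Gabriel: ∅.
There is no time when everyone is free.
No common window is at least 75 minutes long.

none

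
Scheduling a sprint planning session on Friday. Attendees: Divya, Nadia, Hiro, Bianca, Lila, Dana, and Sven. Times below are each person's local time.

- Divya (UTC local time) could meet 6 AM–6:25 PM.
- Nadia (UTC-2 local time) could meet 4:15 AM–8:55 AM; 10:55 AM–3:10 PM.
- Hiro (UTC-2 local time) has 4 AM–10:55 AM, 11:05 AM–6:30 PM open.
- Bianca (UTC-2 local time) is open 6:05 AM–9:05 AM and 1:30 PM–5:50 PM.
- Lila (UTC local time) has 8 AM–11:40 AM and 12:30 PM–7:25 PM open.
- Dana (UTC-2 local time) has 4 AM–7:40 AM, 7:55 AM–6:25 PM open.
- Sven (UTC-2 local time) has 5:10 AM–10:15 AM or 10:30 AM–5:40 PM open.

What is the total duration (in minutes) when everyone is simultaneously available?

255

Divya in UTC: 06:00-18:25.
Nadia in UTC: 06:15-10:55, 12:55-17:10 (add 2h to convert from UTC-2).
Hiro in UTC: 06:00-12:55, 13:05-20:30 (add 2h to convert from UTC-2).
Bianca in UTC: 08:05-11:05, 15:30-19:50 (add 2h to convert from UTC-2).
Lila in UTC: 08:00-11:40, 12:30-19:25.
Dana in UTC: 06:00-09:40, 09:55-20:25 (add 2h to convert from UTC-2).
Sven in UTC: 07:10-12:15, 12:30-19:40 (add 2h to convert from UTC-2).
Divya ∩ Nadia: 06:15-10:55, 12:55-17:10.
Divya ∩ Nadia ∩ Hiro: 06:15-10:55, 13:05-17:10.
Divya ∩ Nadia ∩ Hiro ∩ Bianca: 08:05-10:55, 15:30-17:10.
Divya ∩ Nadia ∩ Hiro ∩ Bianca ∩ Lila: 08:05-10:55, 15:30-17:10.
Divya ∩ Nadia ∩ Hiro ∩ Bianca ∩ Lila ∩ Dana: 08:05-09:40, 09:55-10:55, 15:30-17:10.
Divya ∩ Nadia ∩ Hiro ∩ Bianca ∩ Lila ∩ Dana ∩ Sven: 08:05-09:40, 09:55-10:55, 15:30-17:10.
Summing the common windows: 95 + 60 + 100 = 255 minutes.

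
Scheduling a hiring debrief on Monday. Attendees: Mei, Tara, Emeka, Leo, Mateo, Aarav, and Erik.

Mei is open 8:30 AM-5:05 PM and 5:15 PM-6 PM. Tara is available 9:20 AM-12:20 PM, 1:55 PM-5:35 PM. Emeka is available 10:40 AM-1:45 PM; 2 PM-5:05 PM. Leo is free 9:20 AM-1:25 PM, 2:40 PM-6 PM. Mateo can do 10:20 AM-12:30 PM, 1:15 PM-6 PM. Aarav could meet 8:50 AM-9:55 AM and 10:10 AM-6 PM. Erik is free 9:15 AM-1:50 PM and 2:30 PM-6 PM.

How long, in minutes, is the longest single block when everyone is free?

Mei ∩ Tara: 09:20-12:20, 13:55-17:05, 17:15-17:35.
Mei ∩ Tara ∩ Emeka: 10:40-12:20, 14:00-17:05.
Mei ∩ Tara ∩ Emeka ∩ Leo: 10:40-12:20, 14:40-17:05.
Mei ∩ Tara ∩ Emeka ∩ Leo ∩ Mateo: 10:40-12:20, 14:40-17:05.
Mei ∩ Tara ∩ Emeka ∩ Leo ∩ Mateo ∩ Aarav: 10:40-12:20, 14:40-17:05.
Mei ∩ Tara ∩ Emeka ∩ Leo ∩ Mateo ∩ Aarav ∩ Erik: 10:40-12:20, 14:40-17:05.
Those are the intersection windows.
The longest is 14:40-17:05 at 145 minutes.

145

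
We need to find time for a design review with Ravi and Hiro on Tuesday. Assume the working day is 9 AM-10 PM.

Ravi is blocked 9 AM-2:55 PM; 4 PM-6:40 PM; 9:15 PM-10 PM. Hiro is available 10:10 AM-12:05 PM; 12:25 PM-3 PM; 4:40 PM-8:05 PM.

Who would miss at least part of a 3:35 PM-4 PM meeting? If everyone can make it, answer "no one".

Ravi free: 14:55-16:00, 18:40-21:15 (invert busy blocks within the working day).
Hiro free: 10:10-12:05, 12:25-15:00, 16:40-20:05.
Ravi: free for 15:35-16:00. Hiro: not fully free for 15:35-16:00.

Hiro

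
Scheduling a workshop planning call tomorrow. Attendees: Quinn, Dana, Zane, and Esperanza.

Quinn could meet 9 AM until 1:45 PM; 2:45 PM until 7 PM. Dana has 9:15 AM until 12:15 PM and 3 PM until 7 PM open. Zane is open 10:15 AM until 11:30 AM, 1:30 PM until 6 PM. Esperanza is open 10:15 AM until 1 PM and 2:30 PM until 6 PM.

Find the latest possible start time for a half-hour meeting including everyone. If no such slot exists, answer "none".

17:30

Quinn ∩ Dana: 09:15-12:15, 15:00-19:00.
Quinn ∩ Dana ∩ Zane: 10:15-11:30, 15:00-18:00.
Quinn ∩ Dana ∩ Zane ∩ Esperanza: 10:15-11:30, 15:00-18:00.
The last common window of at least 30 minutes is 15:00-18:00; a 30-minute meeting can start as late as 17:30 and still end by 18:00.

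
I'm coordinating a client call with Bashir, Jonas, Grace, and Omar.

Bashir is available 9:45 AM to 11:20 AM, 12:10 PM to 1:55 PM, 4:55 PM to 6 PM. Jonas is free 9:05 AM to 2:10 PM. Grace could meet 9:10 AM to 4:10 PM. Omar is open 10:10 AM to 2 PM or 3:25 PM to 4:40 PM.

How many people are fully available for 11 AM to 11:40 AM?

3

Jonas, Grace, and Omar can make the full 11:00-11:40 slot — that's 3.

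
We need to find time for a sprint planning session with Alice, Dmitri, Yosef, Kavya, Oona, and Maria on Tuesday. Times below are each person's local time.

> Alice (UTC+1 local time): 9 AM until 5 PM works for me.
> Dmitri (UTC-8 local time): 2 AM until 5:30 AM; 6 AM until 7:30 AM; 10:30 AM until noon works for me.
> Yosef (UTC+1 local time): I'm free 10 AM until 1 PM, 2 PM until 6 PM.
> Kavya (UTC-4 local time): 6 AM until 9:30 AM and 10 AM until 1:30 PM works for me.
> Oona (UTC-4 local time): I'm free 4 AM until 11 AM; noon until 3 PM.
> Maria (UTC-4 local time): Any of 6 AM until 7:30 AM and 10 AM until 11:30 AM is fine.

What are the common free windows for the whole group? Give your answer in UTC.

10:00-11:30, 14:00-15:00

Alice in UTC: 08:00-16:00 (subtract 1h to convert from UTC+1).
Dmitri in UTC: 10:00-13:30, 14:00-15:30, 18:30-20:00 (add 8h to convert from UTC-8).
Yosef in UTC: 09:00-12:00, 13:00-17:00 (subtract 1h to convert from UTC+1).
Kavya in UTC: 10:00-13:30, 14:00-17:30 (add 4h to convert from UTC-4).
Oona in UTC: 08:00-15:00, 16:00-19:00 (add 4h to convert from UTC-4).
Maria in UTC: 10:00-11:30, 14:00-15:30 (add 4h to convert from UTC-4).
Alice ∩ Dmitri: 10:00-13:30, 14:00-15:30.
Alice ∩ Dmitri ∩ Yosef: 10:00-12:00, 13:00-13:30, 14:00-15:30.
Alice ∩ Dmitri ∩ Yosef ∩ Kavya: 10:00-12:00, 13:00-13:30, 14:00-15:30.
Alice ∩ Dmitri ∩ Yosef ∩ Kavya ∩ Oona: 10:00-12:00, 13:00-13:30, 14:00-15:00.
Alice ∩ Dmitri ∩ Yosef ∩ Kavya ∩ Oona ∩ Maria: 10:00-11:30, 14:00-15:00.
Those are the intersection windows.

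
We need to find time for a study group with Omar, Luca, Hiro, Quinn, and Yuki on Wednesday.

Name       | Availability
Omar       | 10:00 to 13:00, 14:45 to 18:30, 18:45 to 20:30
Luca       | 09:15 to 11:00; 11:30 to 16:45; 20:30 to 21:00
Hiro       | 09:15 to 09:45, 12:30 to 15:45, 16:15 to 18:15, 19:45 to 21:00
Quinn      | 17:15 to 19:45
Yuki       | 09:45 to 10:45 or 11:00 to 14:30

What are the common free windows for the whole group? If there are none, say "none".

Omar ∩ Luca: 10:00-11:00, 11:30-13:00, 14:45-16:45.
Omar ∩ Luca ∩ Hiro: 12:30-13:00, 14:45-15:45, 16:15-16:45.
Omar ∩ Luca ∩ Hiro ∩ Quinn: ∅.
Omar ∩ Luca ∩ Hiro ∩ Quinn ∩ Yuki: ∅.
There is no time when everyone is free.

none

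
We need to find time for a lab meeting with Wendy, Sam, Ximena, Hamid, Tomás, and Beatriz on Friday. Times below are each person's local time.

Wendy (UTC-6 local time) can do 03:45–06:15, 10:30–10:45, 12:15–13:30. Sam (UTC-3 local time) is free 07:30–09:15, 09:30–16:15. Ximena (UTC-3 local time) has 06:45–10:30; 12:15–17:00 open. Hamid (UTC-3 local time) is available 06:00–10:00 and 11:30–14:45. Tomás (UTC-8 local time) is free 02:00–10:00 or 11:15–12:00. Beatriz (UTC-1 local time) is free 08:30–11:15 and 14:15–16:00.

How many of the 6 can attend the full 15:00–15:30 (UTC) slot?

Wendy in UTC: 09:45-12:15, 16:30-16:45, 18:15-19:30 (add 6h to convert from UTC-6).
Sam in UTC: 10:30-12:15, 12:30-19:15 (add 3h to convert from UTC-3).
Ximena in UTC: 09:45-13:30, 15:15-20:00 (add 3h to convert from UTC-3).
Hamid in UTC: 09:00-13:00, 14:30-17:45 (add 3h to convert from UTC-3).
Tomás in UTC: 10:00-18:00, 19:15-20:00 (add 8h to convert from UTC-8).
Beatriz in UTC: 09:30-12:15, 15:15-17:00 (add 1h to convert from UTC-1).
Sam, Hamid, and Tomás can make the full 15:00-15:30 slot — that's 3.

3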